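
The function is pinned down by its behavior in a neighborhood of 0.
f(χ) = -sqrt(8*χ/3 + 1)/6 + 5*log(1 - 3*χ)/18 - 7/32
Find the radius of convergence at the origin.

Branch term (5/18)*log(1 - χ/(1/3)): its argument vanishes at χ = 1/3, a logarithmic branch point, modulus 1/3.
Branch term (-1/6)*sqrt(1 - χ/(-3/8)): its argument vanishes at χ = -3/8, a square-root branch point, modulus 3/8.
The radius of convergence is the smallest modulus among the singular points: 1/3.

The radius of convergence is 1/3.


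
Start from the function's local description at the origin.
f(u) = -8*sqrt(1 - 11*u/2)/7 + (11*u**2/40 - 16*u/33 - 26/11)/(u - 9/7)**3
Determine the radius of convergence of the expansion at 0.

The radius of convergence is 2/11.

Denominator factor (u - 9/7)^3: pole of order 3 at 9/7, modulus 9/7.
Branch term (-8/7)*sqrt(1 - u/(2/11)): its argument vanishes at u = 2/11, a square-root branch point, modulus 2/11.
The radius of convergence is the smallest modulus among the singular points: 2/11.


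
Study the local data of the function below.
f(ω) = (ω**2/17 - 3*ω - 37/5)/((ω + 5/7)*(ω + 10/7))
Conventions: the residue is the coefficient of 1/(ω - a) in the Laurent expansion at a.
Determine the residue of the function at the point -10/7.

The residue is 12471/2975.

At the order-1 pole -10/7 set g(ω) = (ω - (-10/7))*f(ω) = (ω**2/17 - 3*ω - 37/5)/(ω + 5/7).
Simple pole: residue = g(a) at a = -10/7, which is 12471/2975.


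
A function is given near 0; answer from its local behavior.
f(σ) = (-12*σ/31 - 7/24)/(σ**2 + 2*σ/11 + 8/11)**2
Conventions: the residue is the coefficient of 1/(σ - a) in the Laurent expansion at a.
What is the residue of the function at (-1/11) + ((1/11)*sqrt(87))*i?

The factor σ**2 + 2*σ/11 + 8/11 splits as (σ - a)(σ - a') with a = (-1/11) + ((1/11)*sqrt(87))*i, a' = (-1/11) - ((1/11)*sqrt(87))*i. At the order-2 pole a set g(σ) = (σ - a)^2*f(σ) = [-12*σ/31 - 7/24] / (σ - a')^2.
Order-2 pole: residue = g'(a); g'((-1/11) + ((1/11)*sqrt(87))*i) = ((253979/22525344)*sqrt(87))*i, so the residue is ((253979/22525344)*sqrt(87))*i.

The residue is ((253979/22525344)*sqrt(87))*i.


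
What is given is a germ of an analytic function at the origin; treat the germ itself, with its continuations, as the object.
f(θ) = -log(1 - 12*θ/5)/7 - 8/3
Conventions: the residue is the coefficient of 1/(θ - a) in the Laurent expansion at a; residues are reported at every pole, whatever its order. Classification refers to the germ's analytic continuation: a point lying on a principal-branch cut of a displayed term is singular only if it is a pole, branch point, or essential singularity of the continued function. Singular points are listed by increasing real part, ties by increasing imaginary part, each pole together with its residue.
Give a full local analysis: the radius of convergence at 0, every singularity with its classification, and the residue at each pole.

Radius of convergence at 0: 5/12.
At 5/12: a logarithmic branch point.

Branch term (-1/7)*log(1 - θ/(5/12)): its argument vanishes at θ = 5/12, a logarithmic branch point, modulus 5/12.
The radius of convergence is the smallest modulus among the singular points: 5/12.


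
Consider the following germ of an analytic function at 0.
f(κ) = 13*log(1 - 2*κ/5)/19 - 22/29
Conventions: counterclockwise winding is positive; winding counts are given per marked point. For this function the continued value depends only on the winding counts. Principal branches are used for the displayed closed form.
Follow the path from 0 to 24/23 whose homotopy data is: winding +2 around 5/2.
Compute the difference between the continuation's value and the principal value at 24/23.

Continued minus principal equals (52/19)*pi*i.

The rational part is single-valued and drops out of the difference; each branch term changes only by its own monodromy.
(13/19)*log(1 - κ/(5/2)): each positive loop around 5/2 adds 2*pi*i to the log, so winding +2 contributes (13/19)*(2)*2*pi*i = (52/19)*pi*i.
Summing the contributions at κ = 24/23 gives (52/19)*pi*i.


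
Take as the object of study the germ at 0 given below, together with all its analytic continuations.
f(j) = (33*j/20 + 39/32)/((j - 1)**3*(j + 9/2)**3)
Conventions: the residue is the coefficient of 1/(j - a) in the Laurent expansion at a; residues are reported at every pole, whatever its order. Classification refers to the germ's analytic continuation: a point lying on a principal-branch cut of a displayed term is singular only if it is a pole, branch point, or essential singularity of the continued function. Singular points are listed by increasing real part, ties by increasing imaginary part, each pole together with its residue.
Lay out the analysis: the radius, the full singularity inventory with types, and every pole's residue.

Radius of convergence at 0: 1.
At -9/2: a pole of order 3; residue 1602/805255.
At 1: a pole of order 3; residue -1602/805255.

Denominator factor (j + 9/2)^3: pole of order 3 at -9/2, modulus 9/2.
Denominator factor (j - 1)^3: pole of order 3 at 1, modulus 1.
The radius of convergence is the smallest modulus among the singular points: 1.
At the order-3 pole -9/2 set g(j) = (j - (-9/2))^3*f(j) = (33*j/20 + 39/32)/(j - 1)**3.
Order-3 pole: residue = g''(a)/2; g''(-9/2) = 3204/805255, so the residue is 1602/805255.
At the order-3 pole 1 set g(j) = (j - (1))^3*f(j) = (33*j/20 + 39/32)/(j + 9/2)**3.
Order-3 pole: residue = g''(a)/2; g''(1) = -3204/805255, so the residue is -1602/805255.
List the singular points by increasing real part (a conjugate pair: the negative imaginary part first).


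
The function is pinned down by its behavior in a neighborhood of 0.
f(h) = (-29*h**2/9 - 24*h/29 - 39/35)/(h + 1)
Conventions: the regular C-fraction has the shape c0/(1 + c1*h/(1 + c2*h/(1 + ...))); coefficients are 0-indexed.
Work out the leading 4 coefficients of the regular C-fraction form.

Taylor coefficients (expand at 0): a_0 = -39/35, a_1 = 291/1015, a_2 = -32054/9135, a_3 = 32054/9135.
c0 = a_0 = -39/35. Peel one level at a time: if S = 1 + c*h/S' with S'(0) = 1, then c is the h-coefficient of S and S' = c*h/(S - 1).
S_1 = c0/f = 1 + (97/377)*h + (-11830315/3837483)*h^2 + ...; c1 = 97/377.
S_2 = c1*h/(S_1 - 1) = 1 + (11830315/987363)*h + (943509490/6859161)*h^2 + ...; c2 = 11830315/987363.
S_3 = c2*h/(S_2 - 1) = 1 + (-10162945078/885245571)*h + ...; c3 = -10162945078/885245571.

The regular C-fraction coefficients are [-39/35, 97/377, 11830315/987363, -10162945078/885245571].


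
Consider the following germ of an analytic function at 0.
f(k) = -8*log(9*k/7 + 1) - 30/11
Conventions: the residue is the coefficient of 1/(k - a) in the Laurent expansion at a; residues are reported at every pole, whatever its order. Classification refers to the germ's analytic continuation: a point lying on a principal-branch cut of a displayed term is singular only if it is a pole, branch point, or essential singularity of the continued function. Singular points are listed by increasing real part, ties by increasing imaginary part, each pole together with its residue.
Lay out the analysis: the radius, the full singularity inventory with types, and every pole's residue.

Branch term (-8)*log(1 - k/(-7/9)): its argument vanishes at k = -7/9, a logarithmic branch point, modulus 7/9.
The radius of convergence is the smallest modulus among the singular points: 7/9.

Radius of convergence at 0: 7/9.
At -7/9: a logarithmic branch point.


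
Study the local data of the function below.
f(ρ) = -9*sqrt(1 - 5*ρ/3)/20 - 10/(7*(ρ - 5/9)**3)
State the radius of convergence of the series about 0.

Denominator factor (ρ - 5/9)^3: pole of order 3 at 5/9, modulus 5/9.
Branch term (-9/20)*sqrt(1 - ρ/(3/5)): its argument vanishes at ρ = 3/5, a square-root branch point, modulus 3/5.
The radius of convergence is the smallest modulus among the singular points: 5/9.

The radius of convergence is 5/9.


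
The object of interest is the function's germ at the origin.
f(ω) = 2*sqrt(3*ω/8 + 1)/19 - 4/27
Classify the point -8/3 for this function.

The term (2/19)*sqrt(1 - ω/(-8/3)) has argument 1 - -8/3/(-8/3) = 0 at -8/3: a square-root (algebraic, two-sheeted) branch point; the remaining terms are analytic or single-valued there.

The point is an algebraic (square-root) branch point.


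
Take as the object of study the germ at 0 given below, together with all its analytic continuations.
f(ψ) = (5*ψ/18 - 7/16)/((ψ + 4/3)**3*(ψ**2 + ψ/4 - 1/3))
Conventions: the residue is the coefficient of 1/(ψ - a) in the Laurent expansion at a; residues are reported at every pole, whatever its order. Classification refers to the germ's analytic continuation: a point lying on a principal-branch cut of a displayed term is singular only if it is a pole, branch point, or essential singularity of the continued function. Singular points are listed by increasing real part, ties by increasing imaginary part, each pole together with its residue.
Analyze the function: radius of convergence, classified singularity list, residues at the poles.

Radius of convergence at 0: -1/8 + (1/24)*sqrt(201).
At -4/3: a pole of order 3; residue -573807/256000.
At -1/8 - (1/24)*sqrt(201): a pole of order 1; residue 573807/512000 + (2820081/34304000)*sqrt(201).
At -1/8 + (1/24)*sqrt(201): a pole of order 1; residue 573807/512000 - (2820081/34304000)*sqrt(201).


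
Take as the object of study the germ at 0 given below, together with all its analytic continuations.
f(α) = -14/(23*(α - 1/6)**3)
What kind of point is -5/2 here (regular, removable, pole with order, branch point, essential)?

Denominator factors: α - 1/6 = -8/3 at α = -5/2 — none vanishes.
So the germ continues analytically to -5/2.

The point is a regular point.


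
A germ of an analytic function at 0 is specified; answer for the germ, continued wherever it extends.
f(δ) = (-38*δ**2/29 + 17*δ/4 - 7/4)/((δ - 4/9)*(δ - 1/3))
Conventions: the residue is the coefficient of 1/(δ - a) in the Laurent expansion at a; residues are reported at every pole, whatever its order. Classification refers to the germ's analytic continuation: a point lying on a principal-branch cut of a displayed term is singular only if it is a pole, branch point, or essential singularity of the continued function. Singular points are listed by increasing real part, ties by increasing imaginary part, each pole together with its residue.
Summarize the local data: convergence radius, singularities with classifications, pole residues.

Denominator factor (δ - 4/9): pole of order 1 at 4/9, modulus 4/9.
Denominator factor (δ - 1/3): pole of order 1 at 1/3, modulus 1/3.
The radius of convergence is the smallest modulus among the singular points: 1/3.
At the order-1 pole 1/3 set g(δ) = (δ - (1/3))*f(δ) = (-38*δ**2/29 + 17*δ/4 - 7/4)/(δ - 4/9).
Simple pole: residue = g(a) at a = 1/3, which is 125/29.
At the order-1 pole 4/9 set g(δ) = (δ - (4/9))*f(δ) = (-38*δ**2/29 + 17*δ/4 - 7/4)/(δ - 1/3).
Simple pole: residue = g(a) at a = 4/9, which is -1127/1044.
List the singular points by increasing real part (a conjugate pair: the negative imaginary part first).

Radius of convergence at 0: 1/3.
At 1/3: a pole of order 1; residue 125/29.
At 4/9: a pole of order 1; residue -1127/1044.


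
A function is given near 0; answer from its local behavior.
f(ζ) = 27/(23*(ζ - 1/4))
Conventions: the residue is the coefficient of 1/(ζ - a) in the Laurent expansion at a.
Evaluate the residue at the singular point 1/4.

The residue is 27/23.

At the order-1 pole 1/4 set g(ζ) = (ζ - (1/4))*f(ζ) = 27/23.
Simple pole: residue = g(a) at a = 1/4, which is 27/23.


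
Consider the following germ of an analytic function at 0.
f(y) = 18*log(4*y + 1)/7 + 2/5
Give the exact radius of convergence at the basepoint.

The radius of convergence is 1/4.

Branch term (18/7)*log(1 - y/(-1/4)): its argument vanishes at y = -1/4, a logarithmic branch point, modulus 1/4.
The radius of convergence is the smallest modulus among the singular points: 1/4.


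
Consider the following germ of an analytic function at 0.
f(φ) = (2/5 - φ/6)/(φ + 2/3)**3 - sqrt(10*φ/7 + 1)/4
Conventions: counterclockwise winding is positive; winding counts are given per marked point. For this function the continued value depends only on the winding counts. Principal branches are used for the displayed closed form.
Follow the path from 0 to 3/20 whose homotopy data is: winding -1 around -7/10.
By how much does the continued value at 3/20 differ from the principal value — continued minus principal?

The rational part is single-valued and drops out of the difference; each branch term changes only by its own monodromy.
(-1/4)*sqrt(1 - φ/(-7/10)): winding -1 is odd, the square root flips sign, contributing -2*(-1/4)*sqrt(1 - (3/20)/(-7/10)) = -2*(-1/4)*sqrt(17/14) = (1/28)*sqrt(238).
Summing the contributions at φ = 3/20 gives (1/28)*sqrt(238).

Continued minus principal equals (1/28)*sqrt(238).


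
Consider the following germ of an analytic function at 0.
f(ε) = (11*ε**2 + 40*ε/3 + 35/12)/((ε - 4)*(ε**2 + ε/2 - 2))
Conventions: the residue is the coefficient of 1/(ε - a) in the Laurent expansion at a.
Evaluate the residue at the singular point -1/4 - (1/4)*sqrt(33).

The residue is -225/128 + (5459/12672)*sqrt(33).

The factor ε**2 + ε/2 - 2 splits as (ε - a)(ε - a') with a = -1/4 - (1/4)*sqrt(33), a' = -1/4 + (1/4)*sqrt(33). At the order-1 pole a set g(ε) = (ε - a)*f(ε) = [(11*ε**2 + 40*ε/3 + 35/12)/(ε - 4)] / (ε - a').
Simple pole: residue = g(a) at a = -1/4 - (1/4)*sqrt(33), which is -225/128 + (5459/12672)*sqrt(33).


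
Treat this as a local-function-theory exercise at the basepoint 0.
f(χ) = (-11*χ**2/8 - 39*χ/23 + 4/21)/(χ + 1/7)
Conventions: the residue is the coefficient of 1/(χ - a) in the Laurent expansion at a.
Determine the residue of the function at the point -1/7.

The residue is 10945/27048.

At the order-1 pole -1/7 set g(χ) = (χ - (-1/7))*f(χ) = -11*χ**2/8 - 39*χ/23 + 4/21.
Simple pole: residue = g(a) at a = -1/7, which is 10945/27048.


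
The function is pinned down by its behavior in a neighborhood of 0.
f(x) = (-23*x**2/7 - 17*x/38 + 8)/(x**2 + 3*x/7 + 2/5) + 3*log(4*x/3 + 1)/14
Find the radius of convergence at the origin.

The radius of convergence is (1/5)*sqrt(10).

Denominator factor (x**2 + 3*x/7 + 2/5): discriminant -347/245, complex-conjugate roots (-3/14) + ((1/70)*sqrt(1735))*i and (-3/14) - ((1/70)*sqrt(1735))*i; poles of order 1, moduli (1/5)*sqrt(10) and (1/5)*sqrt(10).
Branch term (3/14)*log(1 - x/(-3/4)): its argument vanishes at x = -3/4, a logarithmic branch point, modulus 3/4.
The radius of convergence is the smallest modulus among the singular points: (1/5)*sqrt(10).


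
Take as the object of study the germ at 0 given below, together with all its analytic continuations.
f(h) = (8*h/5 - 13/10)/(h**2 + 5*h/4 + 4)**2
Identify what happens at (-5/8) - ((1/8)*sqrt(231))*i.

The point is a pole of order 2.

The denominator factor h**2 + 5*h/4 + 4 vanishes at (-5/8) - ((1/8)*sqrt(231))*i and appears to the power 2; the numerator there equals (-23/10) - ((1/5)*sqrt(231))*i, nonzero, and no other factor vanishes.
Hence a pole whose order is the multiplicity, 2.


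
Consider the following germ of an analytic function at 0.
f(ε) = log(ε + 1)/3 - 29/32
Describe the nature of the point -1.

The point is a logarithmic branch point.

The term (1/3)*log(1 - ε/(-1)) has argument 1 - -1/(-1) = 0 at -1: a logarithmic (infinitely-sheeted) branch point; the remaining terms are analytic or single-valued there.


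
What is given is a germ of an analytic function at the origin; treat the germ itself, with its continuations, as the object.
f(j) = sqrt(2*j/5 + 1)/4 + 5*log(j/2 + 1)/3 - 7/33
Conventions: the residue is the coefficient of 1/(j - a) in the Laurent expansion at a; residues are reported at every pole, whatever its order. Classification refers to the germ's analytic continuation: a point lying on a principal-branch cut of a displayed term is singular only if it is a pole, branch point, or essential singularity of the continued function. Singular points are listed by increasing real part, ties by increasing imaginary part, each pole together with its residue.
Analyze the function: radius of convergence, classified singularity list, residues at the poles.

Radius of convergence at 0: 2.
At -5/2: an algebraic (square-root) branch point.
At -2: a logarithmic branch point.

Branch term (1/4)*sqrt(1 - j/(-5/2)): its argument vanishes at j = -5/2, a square-root branch point, modulus 5/2.
Branch term (5/3)*log(1 - j/(-2)): its argument vanishes at j = -2, a logarithmic branch point, modulus 2.
The radius of convergence is the smallest modulus among the singular points: 2.
List the singular points by increasing real part (a conjugate pair: the negative imaginary part first).


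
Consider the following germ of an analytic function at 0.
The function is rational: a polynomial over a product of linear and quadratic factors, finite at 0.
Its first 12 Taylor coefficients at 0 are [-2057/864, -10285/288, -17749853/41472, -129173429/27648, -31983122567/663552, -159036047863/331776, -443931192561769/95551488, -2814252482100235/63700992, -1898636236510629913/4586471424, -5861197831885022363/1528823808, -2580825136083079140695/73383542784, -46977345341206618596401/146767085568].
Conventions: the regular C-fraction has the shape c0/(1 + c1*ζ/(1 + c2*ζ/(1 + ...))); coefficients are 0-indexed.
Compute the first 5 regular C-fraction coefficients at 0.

The regular C-fraction coefficients are [-2057/864, -15, 2171/720, -6638881/1563120, -11662143240/14413010651].


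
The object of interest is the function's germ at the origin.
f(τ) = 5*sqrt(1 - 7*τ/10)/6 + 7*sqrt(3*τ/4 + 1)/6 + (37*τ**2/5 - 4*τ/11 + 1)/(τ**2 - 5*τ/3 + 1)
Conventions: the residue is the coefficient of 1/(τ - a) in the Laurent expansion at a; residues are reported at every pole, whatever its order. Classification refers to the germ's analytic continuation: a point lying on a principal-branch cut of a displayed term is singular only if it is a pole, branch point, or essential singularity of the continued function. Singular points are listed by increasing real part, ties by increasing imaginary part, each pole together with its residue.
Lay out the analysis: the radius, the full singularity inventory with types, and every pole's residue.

Denominator factor (τ**2 - 5*τ/3 + 1): discriminant -11/9, complex-conjugate roots (5/6) + ((1/6)*sqrt(11))*i and (5/6) - ((1/6)*sqrt(11))*i; poles of order 1, moduli 1 and 1.
Branch term (5/6)*sqrt(1 - τ/(10/7)): its argument vanishes at τ = 10/7, a square-root branch point, modulus 10/7.
Branch term (7/6)*sqrt(1 - τ/(-4/3)): its argument vanishes at τ = -4/3, a square-root branch point, modulus 4/3.
The radius of convergence is the smallest modulus among the singular points: 1.
The branch terms are analytic at (5/6) - ((1/6)*sqrt(11))*i and contribute nothing to the residue; only the rational part matters.
The factor τ**2 - 5*τ/3 + 1 splits as (τ - a)(τ - a') with a = (5/6) - ((1/6)*sqrt(11))*i, a' = (5/6) + ((1/6)*sqrt(11))*i. At the order-1 pole a set g(τ) = (τ - a)*(rational part) = [37*τ**2/5 - 4*τ/11 + 1] / (τ - a').
Simple pole: residue = g(a) at a = (5/6) - ((1/6)*sqrt(11))*i, which is (395/66) + ((3539/3630)*sqrt(11))*i.
The branch terms are analytic at (5/6) + ((1/6)*sqrt(11))*i and contribute nothing to the residue; only the rational part matters.
The factor τ**2 - 5*τ/3 + 1 splits as (τ - a)(τ - a') with a = (5/6) + ((1/6)*sqrt(11))*i, a' = (5/6) - ((1/6)*sqrt(11))*i. At the order-1 pole a set g(τ) = (τ - a)*(rational part) = [37*τ**2/5 - 4*τ/11 + 1] / (τ - a').
Simple pole: residue = g(a) at a = (5/6) + ((1/6)*sqrt(11))*i, which is (395/66) - ((3539/3630)*sqrt(11))*i.
List the singular points by increasing real part (a conjugate pair: the negative imaginary part first).

Radius of convergence at 0: 1.
At -4/3: an algebraic (square-root) branch point.
At (5/6) - ((1/6)*sqrt(11))*i: a pole of order 1; residue (395/66) + ((3539/3630)*sqrt(11))*i.
At (5/6) + ((1/6)*sqrt(11))*i: a pole of order 1; residue (395/66) - ((3539/3630)*sqrt(11))*i.
At 10/7: an algebraic (square-root) branch point.


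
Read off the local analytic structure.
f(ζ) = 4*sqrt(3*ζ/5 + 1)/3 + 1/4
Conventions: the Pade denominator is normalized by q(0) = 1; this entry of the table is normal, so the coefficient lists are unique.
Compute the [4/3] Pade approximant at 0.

The Pade approximant has numerator coefficients [19/12, 73/40, 21/32, 603/8000, 27/20000]; denominator coefficients [1, 9/10, 9/40, 27/2000].

Taylor coefficients needed (expand at 0): a_0 = 19/12, a_1 = 2/5, a_2 = -3/50, a_3 = 9/500, a_4 = -27/4000, a_5 = 567/200000, a_6 = -5103/4000000, a_7 = 24057/40000000.
Write the denominator as Q(ζ) = 1 + q1*ζ + q2*ζ^2 + q3*ζ^3. Requiring Q*f - P = O(ζ^8) with deg P <= 4 kills the coefficients of ζ^5..ζ^7 in Q*f:
  ζ^5: a_5 + q1*a_4 + q2*a_3 + q3*a_2 = 0, i.e. 567/200000 + (-27/4000)*q1 + (9/500)*q2 + (-3/50)*q3 = 0.
  ζ^6: a_6 + q1*a_5 + q2*a_4 + q3*a_3 = 0, i.e. -5103/4000000 + (567/200000)*q1 + (-27/4000)*q2 + (9/500)*q3 = 0.
  ζ^7: a_7 + q1*a_6 + q2*a_5 + q3*a_4 = 0, i.e. 24057/40000000 + (-5103/4000000)*q1 + (567/200000)*q2 + (-27/4000)*q3 = 0.
Solving this linear system: q1 = 9/10, q2 = 9/40, q3 = 27/2000.
The numerator is Q*f truncated at degree 4: P0 = a_0 = 19/12; P1 = a_1 + q1*a_0 = 73/40; P2 = a_2 + q1*a_1 + q2*a_0 = 21/32; P3 = a_3 + q1*a_2 + q2*a_1 + q3*a_0 = 603/8000; P4 = a_4 + q1*a_3 + q2*a_2 + q3*a_1 = 27/20000.


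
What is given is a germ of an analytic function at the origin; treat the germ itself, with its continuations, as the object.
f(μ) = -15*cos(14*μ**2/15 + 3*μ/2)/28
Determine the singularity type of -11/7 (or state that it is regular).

The point is a regular point.

There is no denominator, hence no pole anywhere.
The factor cos(14*μ**2/15 + 3*μ/2) is entire.
So the germ continues analytically to -11/7.


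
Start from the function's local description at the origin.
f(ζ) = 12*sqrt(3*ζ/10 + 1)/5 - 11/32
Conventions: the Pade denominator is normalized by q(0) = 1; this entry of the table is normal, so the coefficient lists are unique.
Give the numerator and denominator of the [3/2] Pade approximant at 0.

Taylor coefficients needed (expand at 0): a_0 = 329/160, a_1 = 9/25, a_2 = -27/1000, a_3 = 81/20000, a_4 = -243/320000, a_5 = 5103/32000000.
Write the denominator as Q(ζ) = 1 + q1*ζ + q2*ζ^2. Requiring Q*f - P = O(ζ^6) with deg P <= 3 kills the coefficients of ζ^4..ζ^5 in Q*f:
  ζ^4: a_4 + q1*a_3 + q2*a_2 = 0, i.e. -243/320000 + (81/20000)*q1 + (-27/1000)*q2 = 0.
  ζ^5: a_5 + q1*a_4 + q2*a_3 = 0, i.e. 5103/32000000 + (-243/320000)*q1 + (81/20000)*q2 = 0.
Solving this linear system: q1 = 3/10, q2 = 27/1600.
The numerator is Q*f truncated at degree 3: P0 = a_0 = 329/160; P1 = a_1 + q1*a_0 = 1563/1600; P2 = a_2 + q1*a_1 + q2*a_0 = 29619/256000; P3 = a_3 + q1*a_2 + q2*a_1 = 81/40000.

The Pade approximant has numerator coefficients [329/160, 1563/1600, 29619/256000, 81/40000]; denominator coefficients [1, 3/10, 27/1600].


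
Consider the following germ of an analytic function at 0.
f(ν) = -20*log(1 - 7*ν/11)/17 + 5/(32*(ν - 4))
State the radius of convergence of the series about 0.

Denominator factor (ν - 4): pole of order 1 at 4, modulus 4.
Branch term (-20/17)*log(1 - ν/(11/7)): its argument vanishes at ν = 11/7, a logarithmic branch point, modulus 11/7.
The radius of convergence is the smallest modulus among the singular points: 11/7.

The radius of convergence is 11/7.


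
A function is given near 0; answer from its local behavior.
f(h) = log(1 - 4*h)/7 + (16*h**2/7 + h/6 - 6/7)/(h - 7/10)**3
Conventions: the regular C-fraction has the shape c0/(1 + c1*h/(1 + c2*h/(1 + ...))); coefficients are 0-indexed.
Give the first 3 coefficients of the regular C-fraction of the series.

The regular C-fraction coefficients are [6000/2401, -30418/7875, 205648112/119770875].

Taylor coefficients (expand at 0): a_0 = 6000/2401, a_1 = 486688/50421, a_2 = 2436544/117649.
c0 = a_0 = 6000/2401. Peel one level at a time: if S = 1 + c*h/S' with S'(0) = 1, then c is the h-coefficient of S and S' = c*h/(S - 1).
S_1 = c0/f = 1 + (-30418/7875)*h + (411296224/62015625)*h^2 + ...; c1 = -30418/7875.
S_2 = c1*h/(S_1 - 1) = 1 + (205648112/119770875)*h + ...; c2 = 205648112/119770875.


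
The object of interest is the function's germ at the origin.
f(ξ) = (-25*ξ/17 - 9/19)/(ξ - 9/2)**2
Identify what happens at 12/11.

Denominator factors: ξ - 9/2 = -75/22 at ξ = 12/11 — none vanishes.
So the germ continues analytically to 12/11.

The point is a regular point.


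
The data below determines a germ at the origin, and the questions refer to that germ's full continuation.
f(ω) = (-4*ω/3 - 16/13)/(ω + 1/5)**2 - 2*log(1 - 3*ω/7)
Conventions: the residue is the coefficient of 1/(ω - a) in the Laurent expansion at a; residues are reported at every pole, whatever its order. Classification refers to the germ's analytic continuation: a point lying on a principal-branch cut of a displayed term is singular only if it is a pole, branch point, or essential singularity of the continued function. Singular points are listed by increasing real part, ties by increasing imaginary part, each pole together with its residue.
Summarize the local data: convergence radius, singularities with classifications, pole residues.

Radius of convergence at 0: 1/5.
At -1/5: a pole of order 2; residue -4/3.
At 7/3: a logarithmic branch point.

Denominator factor (ω + 1/5)^2: pole of order 2 at -1/5, modulus 1/5.
Branch term (-2)*log(1 - ω/(7/3)): its argument vanishes at ω = 7/3, a logarithmic branch point, modulus 7/3.
The radius of convergence is the smallest modulus among the singular points: 1/5.
The branch term is analytic at -1/5 and contributes nothing to the residue; only the rational part matters.
At the order-2 pole -1/5 set g(ω) = (ω - (-1/5))^2*(rational part) = -4*ω/3 - 16/13.
Order-2 pole: residue = g'(a); g'(-1/5) = -4/3, so the residue is -4/3.
List the singular points by increasing real part (a conjugate pair: the negative imaginary part first).


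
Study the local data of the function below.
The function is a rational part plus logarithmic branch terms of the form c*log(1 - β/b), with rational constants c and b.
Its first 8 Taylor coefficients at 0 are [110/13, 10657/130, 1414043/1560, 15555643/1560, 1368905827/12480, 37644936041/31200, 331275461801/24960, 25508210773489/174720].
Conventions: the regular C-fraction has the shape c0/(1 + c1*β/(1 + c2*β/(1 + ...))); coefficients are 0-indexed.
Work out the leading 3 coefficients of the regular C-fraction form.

The regular C-fraction coefficients are [110/13, -10657/1100, -24073439/17584050].

Taylor coefficients (read off): a_0 = 110/13, a_1 = 10657/130, a_2 = 1414043/1560.
c0 = a_0 = 110/13. Peel one level at a time: if S = 1 + c*β/S' with S'(0) = 1, then c is the β-coefficient of S and S' = c*β/(S - 1).
S_1 = c0/f = 1 + (-10657/1100)*β + (-24073439/1815000)*β^2 + ...; c1 = -10657/1100.
S_2 = c1*β/(S_1 - 1) = 1 + (-24073439/17584050)*β + ...; c2 = -24073439/17584050.


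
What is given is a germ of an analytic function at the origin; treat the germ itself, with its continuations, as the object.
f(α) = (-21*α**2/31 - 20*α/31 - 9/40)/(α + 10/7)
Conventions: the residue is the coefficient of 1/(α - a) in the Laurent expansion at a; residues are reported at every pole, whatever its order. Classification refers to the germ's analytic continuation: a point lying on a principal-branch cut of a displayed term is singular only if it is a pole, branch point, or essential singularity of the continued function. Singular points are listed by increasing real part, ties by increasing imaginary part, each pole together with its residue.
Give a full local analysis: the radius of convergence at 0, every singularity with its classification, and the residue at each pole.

Radius of convergence at 0: 10/7.
At -10/7: a pole of order 1; residue -5953/8680.

Denominator factor (α + 10/7): pole of order 1 at -10/7, modulus 10/7.
The radius of convergence is the smallest modulus among the singular points: 10/7.
At the order-1 pole -10/7 set g(α) = (α - (-10/7))*f(α) = -21*α**2/31 - 20*α/31 - 9/40.
Simple pole: residue = g(a) at a = -10/7, which is -5953/8680.


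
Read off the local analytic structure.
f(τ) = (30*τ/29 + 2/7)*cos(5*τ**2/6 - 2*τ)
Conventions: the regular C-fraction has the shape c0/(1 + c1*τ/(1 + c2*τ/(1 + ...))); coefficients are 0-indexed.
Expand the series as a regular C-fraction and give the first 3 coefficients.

Taylor coefficients (expand at 0): a_0 = 2/7, a_1 = 30/29, a_2 = -4/7.
c0 = a_0 = 2/7. Peel one level at a time: if S = 1 + c*τ/S' with S'(0) = 1, then c is the τ-coefficient of S and S' = c*τ/(S - 1).
S_1 = c0/f = 1 + (-105/29)*τ + (12707/841)*τ^2 + ...; c1 = -105/29.
S_2 = c1*τ/(S_1 - 1) = 1 + (12707/3045)*τ + ...; c2 = 12707/3045.

The regular C-fraction coefficients are [2/7, -105/29, 12707/3045].


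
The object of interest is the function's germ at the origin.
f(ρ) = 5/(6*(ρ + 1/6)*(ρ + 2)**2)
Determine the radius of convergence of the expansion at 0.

The radius of convergence is 1/6.

Denominator factor (ρ + 2)^2: pole of order 2 at -2, modulus 2.
Denominator factor (ρ + 1/6): pole of order 1 at -1/6, modulus 1/6.
The radius of convergence is the smallest modulus among the singular points: 1/6.


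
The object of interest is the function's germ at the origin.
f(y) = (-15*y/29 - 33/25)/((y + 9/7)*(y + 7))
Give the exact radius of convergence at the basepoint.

Denominator factor (y + 7): pole of order 1 at -7, modulus 7.
Denominator factor (y + 9/7): pole of order 1 at -9/7, modulus 9/7.
The radius of convergence is the smallest modulus among the singular points: 9/7.

The radius of convergence is 9/7.


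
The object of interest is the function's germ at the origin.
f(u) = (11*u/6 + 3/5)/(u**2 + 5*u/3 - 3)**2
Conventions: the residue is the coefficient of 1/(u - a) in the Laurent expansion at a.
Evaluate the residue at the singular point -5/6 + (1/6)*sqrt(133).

The factor u**2 + 5*u/3 - 3 splits as (u - a)(u - a') with a = -5/6 + (1/6)*sqrt(133), a' = -5/6 - (1/6)*sqrt(133). At the order-2 pole a set g(u) = (u - a)^2*f(u) = [11*u/6 + 3/5] / (u - a')^2.
Order-2 pole: residue = g'(a); g'(-5/6 + (1/6)*sqrt(133)) = (501/176890)*sqrt(133), so the residue is (501/176890)*sqrt(133).

The residue is (501/176890)*sqrt(133).


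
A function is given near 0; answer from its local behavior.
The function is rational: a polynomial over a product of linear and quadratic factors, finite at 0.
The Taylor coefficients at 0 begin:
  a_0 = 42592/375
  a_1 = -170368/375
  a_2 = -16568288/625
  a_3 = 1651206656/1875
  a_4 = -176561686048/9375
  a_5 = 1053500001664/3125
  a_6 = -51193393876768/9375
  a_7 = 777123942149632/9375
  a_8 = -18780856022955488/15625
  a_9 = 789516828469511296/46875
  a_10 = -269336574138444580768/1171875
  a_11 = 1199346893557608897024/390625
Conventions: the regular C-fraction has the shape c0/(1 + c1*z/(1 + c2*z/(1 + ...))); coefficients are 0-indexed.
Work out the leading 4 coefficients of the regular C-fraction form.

Taylor coefficients (read off): a_0 = 42592/375, a_1 = -170368/375, a_2 = -16568288/625, a_3 = 1651206656/1875.
c0 = a_0 = 42592/375. Peel one level at a time: if S = 1 + c*z/S' with S'(0) = 1, then c is the z-coefficient of S and S' = c*z/(S - 1).
S_1 = c0/f = 1 + (4)*z + (1247/5)*z^2 + ...; c1 = 4.
S_2 = c1*z/(S_1 - 1) = 1 + (-1247/20)*z + (2137249/400)*z^2 + ...; c2 = -1247/20.
S_3 = c2*z/(S_2 - 1) = 1 + (2137249/24940)*z + ...; c3 = 2137249/24940.

The regular C-fraction coefficients are [42592/375, 4, -1247/20, 2137249/24940].


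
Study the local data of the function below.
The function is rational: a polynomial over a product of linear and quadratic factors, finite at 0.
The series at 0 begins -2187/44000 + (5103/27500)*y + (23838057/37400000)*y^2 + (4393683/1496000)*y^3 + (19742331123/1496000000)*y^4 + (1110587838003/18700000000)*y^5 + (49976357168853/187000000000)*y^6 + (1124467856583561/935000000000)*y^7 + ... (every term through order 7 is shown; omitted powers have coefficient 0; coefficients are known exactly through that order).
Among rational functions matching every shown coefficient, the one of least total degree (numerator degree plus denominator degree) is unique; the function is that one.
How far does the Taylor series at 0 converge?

No rational of total degree below 6 reproduces all 8 coefficients; solving the [2/4] Pade equations on them gives f(y) = (-22*y**2/17 - 3*y + 9/22)/((y - 2/9)*(y + 10/3)**3), whose expansion matches every shown term.
Denominator factor (y + 10/3)^3: pole of order 3 at -10/3, modulus 10/3.
Denominator factor (y - 2/9): pole of order 1 at 2/9, modulus 2/9.
The radius of convergence is the smallest modulus among the singular points: 2/9.

The radius of convergence is 2/9.


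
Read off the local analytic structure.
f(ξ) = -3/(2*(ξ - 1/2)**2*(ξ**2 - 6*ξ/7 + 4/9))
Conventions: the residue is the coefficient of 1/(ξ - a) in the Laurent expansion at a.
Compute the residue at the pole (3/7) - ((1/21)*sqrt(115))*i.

The factor ξ**2 - 6*ξ/7 + 4/9 splits as (ξ - a)(ξ - a') with a = (3/7) - ((1/21)*sqrt(115))*i, a' = (3/7) + ((1/21)*sqrt(115))*i. At the order-1 pole a set g(ξ) = (ξ - a)*f(ξ) = [-3/(2*(ξ - 1/2)**2)] / (ξ - a').
Simple pole: residue = g(a) at a = (3/7) - ((1/21)*sqrt(115))*i, which is (-6804/4489) + ((255717/516235)*sqrt(115))*i.

The residue is (-6804/4489) + ((255717/516235)*sqrt(115))*i.


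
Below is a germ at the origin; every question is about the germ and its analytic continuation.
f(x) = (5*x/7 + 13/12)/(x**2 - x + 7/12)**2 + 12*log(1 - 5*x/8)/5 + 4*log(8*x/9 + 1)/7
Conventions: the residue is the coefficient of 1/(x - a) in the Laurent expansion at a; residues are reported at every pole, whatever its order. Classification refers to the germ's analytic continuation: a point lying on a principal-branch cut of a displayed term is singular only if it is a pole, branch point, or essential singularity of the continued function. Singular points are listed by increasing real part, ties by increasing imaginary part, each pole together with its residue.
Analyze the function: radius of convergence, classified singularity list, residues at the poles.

Radius of convergence at 0: (1/6)*sqrt(21).
At -9/8: a logarithmic branch point.
At (1/2) - ((1/3)*sqrt(3))*i: a pole of order 2; residue ((121/112)*sqrt(3))*i.
At (1/2) + ((1/3)*sqrt(3))*i: a pole of order 2; residue -((121/112)*sqrt(3))*i.
At 8/5: a logarithmic branch point.

Denominator factor (x**2 - x + 7/12)^2: discriminant -4/3, complex-conjugate roots (1/2) + ((1/3)*sqrt(3))*i and (1/2) - ((1/3)*sqrt(3))*i; poles of order 2, moduli (1/6)*sqrt(21) and (1/6)*sqrt(21).
Branch term (4/7)*log(1 - x/(-9/8)): its argument vanishes at x = -9/8, a logarithmic branch point, modulus 9/8.
Branch term (12/5)*log(1 - x/(8/5)): its argument vanishes at x = 8/5, a logarithmic branch point, modulus 8/5.
The radius of convergence is the smallest modulus among the singular points: (1/6)*sqrt(21).
The branch terms are analytic at (1/2) - ((1/3)*sqrt(3))*i and contribute nothing to the residue; only the rational part matters.
The factor x**2 - x + 7/12 splits as (x - a)(x - a') with a = (1/2) - ((1/3)*sqrt(3))*i, a' = (1/2) + ((1/3)*sqrt(3))*i. At the order-2 pole a set g(x) = (x - a)^2*(rational part) = [5*x/7 + 13/12] / (x - a')^2.
Order-2 pole: residue = g'(a); g'((1/2) - ((1/3)*sqrt(3))*i) = ((121/112)*sqrt(3))*i, so the residue is ((121/112)*sqrt(3))*i.
The branch terms are analytic at (1/2) + ((1/3)*sqrt(3))*i and contribute nothing to the residue; only the rational part matters.
The factor x**2 - x + 7/12 splits as (x - a)(x - a') with a = (1/2) + ((1/3)*sqrt(3))*i, a' = (1/2) - ((1/3)*sqrt(3))*i. At the order-2 pole a set g(x) = (x - a)^2*(rational part) = [5*x/7 + 13/12] / (x - a')^2.
Order-2 pole: residue = g'(a); g'((1/2) + ((1/3)*sqrt(3))*i) = -((121/112)*sqrt(3))*i, so the residue is -((121/112)*sqrt(3))*i.
List the singular points by increasing real part (a conjugate pair: the negative imaginary part first).


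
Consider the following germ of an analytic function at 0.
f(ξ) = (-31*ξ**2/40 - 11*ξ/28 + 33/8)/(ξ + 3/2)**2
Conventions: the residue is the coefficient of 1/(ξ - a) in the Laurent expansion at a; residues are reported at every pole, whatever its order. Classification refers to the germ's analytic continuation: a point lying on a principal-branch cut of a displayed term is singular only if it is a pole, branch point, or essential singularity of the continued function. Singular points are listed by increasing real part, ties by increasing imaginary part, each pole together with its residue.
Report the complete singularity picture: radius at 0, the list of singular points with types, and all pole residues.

Radius of convergence at 0: 3/2.
At -3/2: a pole of order 2; residue 541/280.

Denominator factor (ξ + 3/2)^2: pole of order 2 at -3/2, modulus 3/2.
The radius of convergence is the smallest modulus among the singular points: 3/2.
At the order-2 pole -3/2 set g(ξ) = (ξ - (-3/2))^2*f(ξ) = -31*ξ**2/40 - 11*ξ/28 + 33/8.
Order-2 pole: residue = g'(a); g'(-3/2) = 541/280, so the residue is 541/280.


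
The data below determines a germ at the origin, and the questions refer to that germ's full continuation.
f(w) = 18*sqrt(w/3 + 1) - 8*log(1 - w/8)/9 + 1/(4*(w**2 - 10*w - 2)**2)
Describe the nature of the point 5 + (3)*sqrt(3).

The denominator factor w**2 - 10*w - 2 vanishes at 5 + (3)*sqrt(3) and appears to the power 2; the numerator there equals 1/4, nonzero, and no other factor vanishes.
The branch terms are analytic at this point.
Hence a pole whose order is the multiplicity, 2.

The point is a pole of order 2.


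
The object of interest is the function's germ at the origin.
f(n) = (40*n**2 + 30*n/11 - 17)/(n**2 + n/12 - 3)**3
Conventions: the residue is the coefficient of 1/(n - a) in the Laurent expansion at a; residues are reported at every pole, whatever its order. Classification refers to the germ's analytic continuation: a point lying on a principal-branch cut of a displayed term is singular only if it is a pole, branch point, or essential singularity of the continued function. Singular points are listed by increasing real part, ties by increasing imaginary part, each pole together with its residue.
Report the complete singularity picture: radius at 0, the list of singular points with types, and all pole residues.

Radius of convergence at 0: -1/24 + (1/24)*sqrt(1729).
At -1/24 - (1/24)*sqrt(1729): a pole of order 3; residue (937211904/56856178379)*sqrt(1729).
At -1/24 + (1/24)*sqrt(1729): a pole of order 3; residue -(937211904/56856178379)*sqrt(1729).


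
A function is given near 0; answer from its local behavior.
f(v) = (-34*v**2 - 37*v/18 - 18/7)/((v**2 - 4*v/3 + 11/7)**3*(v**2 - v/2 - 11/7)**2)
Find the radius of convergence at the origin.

Denominator factor (v**2 - 4*v/3 + 11/7)^3: discriminant -284/63, complex-conjugate roots (2/3) + ((1/21)*sqrt(497))*i and (2/3) - ((1/21)*sqrt(497))*i; poles of order 3, moduli (1/7)*sqrt(77) and (1/7)*sqrt(77).
Denominator factor (v**2 - v/2 - 11/7)^2: discriminant 183/28, real irrational roots 1/4 + (1/28)*sqrt(1281) and 1/4 - (1/28)*sqrt(1281); poles of order 2, moduli 1/4 + (1/28)*sqrt(1281) and -1/4 + (1/28)*sqrt(1281).
The radius of convergence is the smallest modulus among the singular points: -1/4 + (1/28)*sqrt(1281).

The radius of convergence is -1/4 + (1/28)*sqrt(1281).


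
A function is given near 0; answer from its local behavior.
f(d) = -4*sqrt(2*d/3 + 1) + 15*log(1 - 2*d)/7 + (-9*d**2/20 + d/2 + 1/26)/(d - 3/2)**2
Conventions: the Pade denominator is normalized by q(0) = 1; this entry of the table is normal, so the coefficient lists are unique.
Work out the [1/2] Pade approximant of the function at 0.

The Pade approximant has numerator coefficients [-466/117, -73574751220/12522128157]; denominator coefficients [1, 75087752/596291817, -20755245839/17888754510].

Taylor coefficients needed (expand at 0): a_0 = -466/117, a_1 = -13204/2457, a_2 = -48457/12285, a_3 = -634474/110565.
Write the denominator as Q(d) = 1 + q1*d + q2*d^2. Requiring Q*f - P = O(d^4) with deg P <= 1 kills the coefficients of d^2..d^3 in Q*f:
  d^2: a_2 + q1*a_1 + q2*a_0 = 0, i.e. -48457/12285 + (-13204/2457)*q1 + (-466/117)*q2 = 0.
  d^3: a_3 + q1*a_2 + q2*a_1 = 0, i.e. -634474/110565 + (-48457/12285)*q1 + (-13204/2457)*q2 = 0.
Solving this linear system: q1 = 75087752/596291817, q2 = -20755245839/17888754510.
The numerator is Q*f truncated at degree 1: P0 = a_0 = -466/117; P1 = a_1 + q1*a_0 = -73574751220/12522128157.
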